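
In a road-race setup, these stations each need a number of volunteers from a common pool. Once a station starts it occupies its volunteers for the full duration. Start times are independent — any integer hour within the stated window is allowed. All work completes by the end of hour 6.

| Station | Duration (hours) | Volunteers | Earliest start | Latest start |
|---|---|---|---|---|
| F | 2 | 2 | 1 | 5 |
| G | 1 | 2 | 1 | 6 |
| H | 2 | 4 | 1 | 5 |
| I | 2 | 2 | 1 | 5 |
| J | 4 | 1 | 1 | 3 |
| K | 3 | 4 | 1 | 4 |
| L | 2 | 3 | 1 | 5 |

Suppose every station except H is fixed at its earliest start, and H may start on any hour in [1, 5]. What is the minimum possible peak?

H@1: h1:18  h2:16  h3:5  h4:1  h5:0  h6:0 → peak 18
H@2: h1:14  h2:16  h3:9  h4:1  h5:0  h6:0 → peak 16
H@3: h1:14  h2:12  h3:9  h4:5  h5:0  h6:0 → peak 14
H@4: h1:14  h2:12  h3:5  h4:5  h5:4  h6:0 → peak 14
H@5: h1:14  h2:12  h3:5  h4:1  h5:4  h6:4 → peak 14
Best is H@3, peak 14.

14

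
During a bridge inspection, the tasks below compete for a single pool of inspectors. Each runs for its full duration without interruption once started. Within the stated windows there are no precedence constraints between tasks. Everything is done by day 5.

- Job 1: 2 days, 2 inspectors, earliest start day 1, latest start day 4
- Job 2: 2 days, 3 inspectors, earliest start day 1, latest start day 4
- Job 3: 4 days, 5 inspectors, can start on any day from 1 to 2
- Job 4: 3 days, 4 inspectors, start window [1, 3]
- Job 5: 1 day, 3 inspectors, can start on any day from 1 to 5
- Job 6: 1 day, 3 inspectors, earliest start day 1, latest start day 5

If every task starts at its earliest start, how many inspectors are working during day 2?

14

At early start, day 2 has: Job 1, Job 2, Job 3, Job 4.
Demand: 2 + 3 + 5 + 4 = 14.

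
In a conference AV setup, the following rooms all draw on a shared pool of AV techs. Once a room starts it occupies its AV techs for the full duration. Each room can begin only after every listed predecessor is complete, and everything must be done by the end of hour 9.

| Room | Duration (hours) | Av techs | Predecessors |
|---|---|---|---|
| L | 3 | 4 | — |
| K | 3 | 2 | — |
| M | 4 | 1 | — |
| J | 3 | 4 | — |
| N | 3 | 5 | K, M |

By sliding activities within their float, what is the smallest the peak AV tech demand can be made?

Early-start (L@1, K@1, M@1, J@1, N@5) gives peak 11: h1:11  h2:11  h3:11  h4:1  h5:5  h6:5  h7:5  h8:0  h9:0.
Shift J→4, N→7.
Schedule L@1, K@1, M@1, J@4, N@7: h1:7  h2:7  h3:7  h4:5  h5:4  h6:4  h7:5  h8:5  h9:5 — peak 7.

7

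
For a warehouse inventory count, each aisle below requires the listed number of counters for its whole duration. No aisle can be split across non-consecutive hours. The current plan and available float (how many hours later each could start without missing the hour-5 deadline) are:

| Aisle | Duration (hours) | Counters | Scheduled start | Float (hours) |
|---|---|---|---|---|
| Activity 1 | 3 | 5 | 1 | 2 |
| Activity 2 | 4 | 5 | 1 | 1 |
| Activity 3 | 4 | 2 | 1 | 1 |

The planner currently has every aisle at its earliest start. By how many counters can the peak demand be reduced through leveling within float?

0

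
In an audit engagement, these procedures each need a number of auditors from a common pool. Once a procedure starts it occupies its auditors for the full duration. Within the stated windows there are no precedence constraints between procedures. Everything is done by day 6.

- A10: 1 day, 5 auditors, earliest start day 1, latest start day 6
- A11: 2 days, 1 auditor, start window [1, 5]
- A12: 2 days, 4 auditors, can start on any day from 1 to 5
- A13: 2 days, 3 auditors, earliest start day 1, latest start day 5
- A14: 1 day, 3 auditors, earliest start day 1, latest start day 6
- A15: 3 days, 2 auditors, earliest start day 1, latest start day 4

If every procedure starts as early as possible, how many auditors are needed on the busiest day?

18

Early-start schedule: A10@1, A11@1, A12@1, A13@1, A14@1, A15@1.
Load per day: day 1: 18, day 2: 10, day 3: 2, day 4: 0, day 5: 0, day 6: 0.
Peak is 18.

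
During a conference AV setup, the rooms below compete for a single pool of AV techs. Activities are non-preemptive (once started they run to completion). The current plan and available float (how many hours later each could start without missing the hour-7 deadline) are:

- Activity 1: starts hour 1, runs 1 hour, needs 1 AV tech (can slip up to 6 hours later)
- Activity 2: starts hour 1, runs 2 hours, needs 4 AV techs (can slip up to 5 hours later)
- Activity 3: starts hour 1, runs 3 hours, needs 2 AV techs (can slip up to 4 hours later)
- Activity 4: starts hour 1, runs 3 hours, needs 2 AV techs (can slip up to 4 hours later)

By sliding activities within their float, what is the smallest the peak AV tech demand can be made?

Early-start (Activity 1@1, Activity 2@1, Activity 3@1, Activity 4@1) gives peak 9: h1:9  h2:8  h3:4  h4:0  h5:0  h6:0  h7:0.
Shift Activity 2→2, Activity 3→4, Activity 4→4.
Schedule Activity 1@1, Activity 2@2, Activity 3@4, Activity 4@4: h1:1  h2:4  h3:4  h4:4  h5:4  h6:4  h7:0 — peak 4.

4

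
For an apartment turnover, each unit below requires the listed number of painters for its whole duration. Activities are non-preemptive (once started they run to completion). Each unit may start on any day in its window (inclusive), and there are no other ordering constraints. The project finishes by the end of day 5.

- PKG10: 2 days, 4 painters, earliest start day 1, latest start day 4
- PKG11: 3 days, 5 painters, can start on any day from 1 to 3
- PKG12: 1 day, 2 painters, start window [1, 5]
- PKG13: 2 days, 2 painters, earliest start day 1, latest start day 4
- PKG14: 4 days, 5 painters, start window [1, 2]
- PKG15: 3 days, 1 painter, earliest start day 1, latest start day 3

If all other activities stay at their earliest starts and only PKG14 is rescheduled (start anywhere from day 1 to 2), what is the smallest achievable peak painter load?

17

PKG14@1: d1:19  d2:17  d3:11  d4:5  d5:0 → peak 19
PKG14@2: d1:14  d2:17  d3:11  d4:5  d5:5 → peak 17
Best is PKG14@2, peak 17.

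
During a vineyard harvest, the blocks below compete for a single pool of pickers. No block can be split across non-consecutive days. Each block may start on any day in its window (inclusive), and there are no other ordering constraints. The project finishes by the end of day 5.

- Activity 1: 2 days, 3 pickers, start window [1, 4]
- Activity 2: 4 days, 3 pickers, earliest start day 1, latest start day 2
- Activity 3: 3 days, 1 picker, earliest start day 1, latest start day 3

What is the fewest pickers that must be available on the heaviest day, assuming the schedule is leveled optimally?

6

Early-start (Activity 1@1, Activity 2@1, Activity 3@1) gives peak 7: d1:7  d2:7  d3:4  d4:3  d5:0.
Shift Activity 3→3.
Schedule Activity 1@1, Activity 2@1, Activity 3@3: d1:6  d2:6  d3:4  d4:4  d5:1 — peak 6.
No arrangement of the 24 feasible schedules does better.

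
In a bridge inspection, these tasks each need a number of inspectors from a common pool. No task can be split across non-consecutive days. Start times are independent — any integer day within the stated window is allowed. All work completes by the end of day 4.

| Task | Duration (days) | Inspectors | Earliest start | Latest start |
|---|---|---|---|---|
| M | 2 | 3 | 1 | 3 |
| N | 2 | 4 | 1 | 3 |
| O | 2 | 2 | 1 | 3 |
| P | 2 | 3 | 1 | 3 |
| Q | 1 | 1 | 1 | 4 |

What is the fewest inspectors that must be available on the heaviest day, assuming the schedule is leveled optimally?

Early-start (M@1, N@1, O@1, P@1, Q@1) gives peak 13: d1:13  d2:12  d3:0  d4:0.
Shift O→3, P→3, Q→3.
Schedule M@1, N@1, O@3, P@3, Q@3: d1:7  d2:7  d3:6  d4:5 — peak 7.
Total inspector-days = 25 over 4 days ⇒ peak ≥ ⌈25/4⌉ = 7, so 7 is optimal.

7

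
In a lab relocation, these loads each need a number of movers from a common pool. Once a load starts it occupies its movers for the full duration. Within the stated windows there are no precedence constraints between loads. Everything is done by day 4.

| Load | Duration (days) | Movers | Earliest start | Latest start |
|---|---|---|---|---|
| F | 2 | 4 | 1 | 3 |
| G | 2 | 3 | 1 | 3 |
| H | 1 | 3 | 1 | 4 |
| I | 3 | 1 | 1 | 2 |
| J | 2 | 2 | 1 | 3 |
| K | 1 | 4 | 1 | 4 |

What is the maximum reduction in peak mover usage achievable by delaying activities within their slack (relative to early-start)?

10

Early-start peak: d1:17  d2:10  d3:1  d4:0 ⇒ 17.
Leveled (F@1, G@3, H@3, I@1, J@1, K@4): d1:7  d2:7  d3:7  d4:7 ⇒ 7.
Reduction 17 − 7 = 10.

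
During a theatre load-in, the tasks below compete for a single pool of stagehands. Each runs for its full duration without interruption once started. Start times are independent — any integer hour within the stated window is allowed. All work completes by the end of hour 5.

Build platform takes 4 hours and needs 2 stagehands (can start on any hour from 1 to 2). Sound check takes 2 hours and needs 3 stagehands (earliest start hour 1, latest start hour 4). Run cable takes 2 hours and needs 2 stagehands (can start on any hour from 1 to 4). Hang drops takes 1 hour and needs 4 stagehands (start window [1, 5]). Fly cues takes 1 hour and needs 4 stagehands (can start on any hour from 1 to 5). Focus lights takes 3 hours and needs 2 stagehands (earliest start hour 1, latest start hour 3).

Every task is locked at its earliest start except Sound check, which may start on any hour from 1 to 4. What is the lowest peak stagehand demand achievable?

14

Sound check@1: h1:17  h2:9  h3:4  h4:2  h5:0 → peak 17
Sound check@2: h1:14  h2:9  h3:7  h4:2  h5:0 → peak 14
Sound check@3: h1:14  h2:6  h3:7  h4:5  h5:0 → peak 14
Sound check@4: h1:14  h2:6  h3:4  h4:5  h5:3 → peak 14
Best is Sound check@2, peak 14.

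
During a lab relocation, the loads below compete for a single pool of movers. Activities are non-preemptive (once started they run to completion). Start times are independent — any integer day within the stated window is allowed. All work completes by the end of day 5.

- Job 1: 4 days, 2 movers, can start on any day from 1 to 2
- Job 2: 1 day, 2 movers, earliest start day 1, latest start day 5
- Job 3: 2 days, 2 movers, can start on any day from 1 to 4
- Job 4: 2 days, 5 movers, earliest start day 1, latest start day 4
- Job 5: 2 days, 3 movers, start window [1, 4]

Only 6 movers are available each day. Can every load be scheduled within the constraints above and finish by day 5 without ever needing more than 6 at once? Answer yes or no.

no

The minimum achievable peak is 7; 6 < 7, so no feasible schedule stays within the cap.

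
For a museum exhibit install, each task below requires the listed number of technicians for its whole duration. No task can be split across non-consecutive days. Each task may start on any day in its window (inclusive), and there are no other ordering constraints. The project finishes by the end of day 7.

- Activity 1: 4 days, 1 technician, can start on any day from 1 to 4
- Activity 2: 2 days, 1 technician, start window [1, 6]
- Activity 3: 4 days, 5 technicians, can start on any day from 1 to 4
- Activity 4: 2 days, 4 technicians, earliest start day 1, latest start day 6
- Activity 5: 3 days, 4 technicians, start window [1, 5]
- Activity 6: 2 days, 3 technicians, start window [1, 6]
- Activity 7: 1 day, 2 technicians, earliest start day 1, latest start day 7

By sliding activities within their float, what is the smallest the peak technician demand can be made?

9

Early-start (Activity 1@1, Activity 2@1, Activity 3@1, Activity 4@1, Activity 5@1, Activity 6@1, Activity 7@1) gives peak 20: d1:20  d2:18  d3:10  d4:6  d5:0  d6:0  d7:0.
Shift Activity 4→5, Activity 5→5, Activity 6→3.
Schedule Activity 1@1, Activity 2@1, Activity 3@1, Activity 4@5, Activity 5@5, Activity 6@3, Activity 7@1: d1:9  d2:7  d3:9  d4:9  d5:8  d6:8  d7:4 — peak 9.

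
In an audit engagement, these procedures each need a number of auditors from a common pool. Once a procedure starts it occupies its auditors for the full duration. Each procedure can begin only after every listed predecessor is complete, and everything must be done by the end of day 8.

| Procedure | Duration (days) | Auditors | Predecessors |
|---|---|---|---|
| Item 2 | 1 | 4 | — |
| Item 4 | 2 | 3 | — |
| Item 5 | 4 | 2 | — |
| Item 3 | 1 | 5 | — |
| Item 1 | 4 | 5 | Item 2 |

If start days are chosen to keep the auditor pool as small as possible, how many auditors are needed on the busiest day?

Early-start (Item 2@1, Item 4@1, Item 5@1, Item 3@1, Item 1@2) gives peak 14: d1:14  d2:10  d3:7  d4:7  d5:5  d6:0  d7:0  d8:0.
Shift Item 5→2, Item 3→3, Item 1→4.
Schedule Item 2@1, Item 4@1, Item 5@2, Item 3@3, Item 1@4: d1:7  d2:5  d3:7  d4:7  d5:7  d6:5  d7:5  d8:0 — peak 7.

7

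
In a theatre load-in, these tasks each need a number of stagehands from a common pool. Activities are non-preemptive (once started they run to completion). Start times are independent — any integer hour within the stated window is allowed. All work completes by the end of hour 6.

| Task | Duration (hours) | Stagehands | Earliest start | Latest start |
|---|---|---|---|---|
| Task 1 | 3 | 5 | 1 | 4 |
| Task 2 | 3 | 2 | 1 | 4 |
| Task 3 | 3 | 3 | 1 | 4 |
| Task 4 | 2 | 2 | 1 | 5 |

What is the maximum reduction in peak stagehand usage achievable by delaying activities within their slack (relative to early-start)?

5

Early-start peak: h1:12  h2:12  h3:10  h4:0  h5:0  h6:0 ⇒ 12.
Leveled (Task 1@1, Task 2@1, Task 3@4, Task 4@4): h1:7  h2:7  h3:7  h4:5  h5:5  h6:3 ⇒ 7.
Reduction 12 − 7 = 5.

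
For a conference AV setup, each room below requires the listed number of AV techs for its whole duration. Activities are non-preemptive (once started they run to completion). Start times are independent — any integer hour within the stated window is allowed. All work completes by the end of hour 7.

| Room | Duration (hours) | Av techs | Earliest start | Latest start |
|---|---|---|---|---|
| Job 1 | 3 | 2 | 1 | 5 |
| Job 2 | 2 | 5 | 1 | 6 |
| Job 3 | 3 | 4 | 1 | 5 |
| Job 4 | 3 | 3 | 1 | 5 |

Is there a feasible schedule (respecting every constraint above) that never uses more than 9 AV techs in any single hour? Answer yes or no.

Schedule Job 1@1, Job 2@1, Job 3@3, Job 4@4: h1:7  h2:7  h3:6  h4:7  h5:7  h6:3  h7:0 — peak 7 ≤ 9.

yes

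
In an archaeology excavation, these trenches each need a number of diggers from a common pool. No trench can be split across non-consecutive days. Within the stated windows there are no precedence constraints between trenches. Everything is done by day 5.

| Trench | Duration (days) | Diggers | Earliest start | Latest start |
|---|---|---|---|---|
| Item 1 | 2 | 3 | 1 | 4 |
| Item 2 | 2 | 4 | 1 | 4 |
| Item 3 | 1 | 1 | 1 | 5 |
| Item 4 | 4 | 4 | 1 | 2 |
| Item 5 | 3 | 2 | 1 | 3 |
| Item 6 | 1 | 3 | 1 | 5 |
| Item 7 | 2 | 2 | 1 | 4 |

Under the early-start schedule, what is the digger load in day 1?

19

At early start, day 1 has: Item 1, Item 2, Item 3, Item 4, Item 5, Item 6, Item 7.
Demand: 3 + 4 + 1 + 4 + 2 + 3 + 2 = 19.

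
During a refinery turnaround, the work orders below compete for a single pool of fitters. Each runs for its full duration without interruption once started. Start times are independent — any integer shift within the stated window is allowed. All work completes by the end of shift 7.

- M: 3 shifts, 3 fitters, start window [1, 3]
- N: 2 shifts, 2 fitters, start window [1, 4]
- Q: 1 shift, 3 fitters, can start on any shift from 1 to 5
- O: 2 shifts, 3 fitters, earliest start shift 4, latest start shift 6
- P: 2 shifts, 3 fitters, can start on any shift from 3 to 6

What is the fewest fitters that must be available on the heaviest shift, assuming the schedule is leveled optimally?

6

Early-start (M@1, N@1, Q@1, O@4, P@3) gives peak 8: s1:8  s2:5  s3:6  s4:6  s5:3  s6:0  s7:0.
Shift Q→3, P→4.
Schedule M@1, N@1, Q@3, O@4, P@4: s1:5  s2:5  s3:6  s4:6  s5:6  s6:0  s7:0 — peak 6.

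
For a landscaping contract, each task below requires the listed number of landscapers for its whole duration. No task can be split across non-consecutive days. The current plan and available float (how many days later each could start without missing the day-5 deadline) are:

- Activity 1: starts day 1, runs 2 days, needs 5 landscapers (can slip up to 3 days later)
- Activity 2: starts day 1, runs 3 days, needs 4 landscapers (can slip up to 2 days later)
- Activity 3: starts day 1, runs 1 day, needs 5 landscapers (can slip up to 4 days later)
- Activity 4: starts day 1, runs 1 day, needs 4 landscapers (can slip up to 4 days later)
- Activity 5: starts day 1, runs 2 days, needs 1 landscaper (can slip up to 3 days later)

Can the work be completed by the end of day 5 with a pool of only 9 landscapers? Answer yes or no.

Schedule Activity 1@1, Activity 2@1, Activity 3@3, Activity 4@4, Activity 5@4: d1:9  d2:9  d3:9  d4:5  d5:1 — peak 9 ≤ 9.

yes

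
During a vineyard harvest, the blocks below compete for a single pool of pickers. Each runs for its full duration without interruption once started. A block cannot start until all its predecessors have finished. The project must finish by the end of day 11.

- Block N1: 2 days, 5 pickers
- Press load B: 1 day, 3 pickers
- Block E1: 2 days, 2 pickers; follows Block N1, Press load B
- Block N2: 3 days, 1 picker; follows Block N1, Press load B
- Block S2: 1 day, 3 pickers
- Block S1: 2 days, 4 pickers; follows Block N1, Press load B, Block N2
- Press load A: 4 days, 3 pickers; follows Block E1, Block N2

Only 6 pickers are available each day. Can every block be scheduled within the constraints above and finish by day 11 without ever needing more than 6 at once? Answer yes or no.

The minimum achievable peak is 7; 6 < 7, so no feasible schedule stays within the cap.

no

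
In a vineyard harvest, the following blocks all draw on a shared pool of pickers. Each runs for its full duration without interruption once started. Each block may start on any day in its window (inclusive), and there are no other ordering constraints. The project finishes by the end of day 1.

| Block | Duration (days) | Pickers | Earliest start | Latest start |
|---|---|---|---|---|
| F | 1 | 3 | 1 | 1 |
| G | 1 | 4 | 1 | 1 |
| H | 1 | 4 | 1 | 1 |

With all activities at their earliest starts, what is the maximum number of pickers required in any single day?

Early-start schedule: F@1, G@1, H@1.
Load per day: day 1: 11.
Peak is 11.

11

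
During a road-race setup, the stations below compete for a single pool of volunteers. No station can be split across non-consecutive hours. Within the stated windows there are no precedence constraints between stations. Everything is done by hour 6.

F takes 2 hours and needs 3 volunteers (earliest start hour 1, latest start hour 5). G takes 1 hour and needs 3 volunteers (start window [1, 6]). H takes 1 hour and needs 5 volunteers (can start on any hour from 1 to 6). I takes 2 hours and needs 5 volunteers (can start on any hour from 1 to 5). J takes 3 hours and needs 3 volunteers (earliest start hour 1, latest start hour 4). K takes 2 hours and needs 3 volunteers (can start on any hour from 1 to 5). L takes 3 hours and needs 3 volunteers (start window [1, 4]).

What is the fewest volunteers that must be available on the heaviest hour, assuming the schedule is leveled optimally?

Early-start (F@1, G@1, H@1, I@1, J@1, K@1, L@1) gives peak 25: h1:25  h2:17  h3:6  h4:0  h5:0  h6:0.
Shift H→3, I→5, J→2, L→4.
Schedule F@1, G@1, H@3, I@5, J@2, K@1, L@4: h1:9  h2:9  h3:8  h4:6  h5:8  h6:8 — peak 9.

9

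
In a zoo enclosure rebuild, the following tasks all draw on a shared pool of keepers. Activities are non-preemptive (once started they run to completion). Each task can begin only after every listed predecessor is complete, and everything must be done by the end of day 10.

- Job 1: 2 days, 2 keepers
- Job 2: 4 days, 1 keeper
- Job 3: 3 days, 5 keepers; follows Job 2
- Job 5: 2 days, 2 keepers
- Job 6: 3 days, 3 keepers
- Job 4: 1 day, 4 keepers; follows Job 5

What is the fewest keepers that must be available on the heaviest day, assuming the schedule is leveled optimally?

5

Early-start (Job 1@1, Job 2@1, Job 3@5, Job 5@1, Job 6@1, Job 4@3) gives peak 8: d1:8  d2:8  d3:8  d4:1  d5:5  d6:5  d7:5  d8:0  d9:0  d10:0.
Shift Job 6→8.
Schedule Job 1@1, Job 2@1, Job 3@5, Job 5@1, Job 6@8, Job 4@3: d1:5  d2:5  d3:5  d4:1  d5:5  d6:5  d7:5  d8:3  d9:3  d10:3 — peak 5.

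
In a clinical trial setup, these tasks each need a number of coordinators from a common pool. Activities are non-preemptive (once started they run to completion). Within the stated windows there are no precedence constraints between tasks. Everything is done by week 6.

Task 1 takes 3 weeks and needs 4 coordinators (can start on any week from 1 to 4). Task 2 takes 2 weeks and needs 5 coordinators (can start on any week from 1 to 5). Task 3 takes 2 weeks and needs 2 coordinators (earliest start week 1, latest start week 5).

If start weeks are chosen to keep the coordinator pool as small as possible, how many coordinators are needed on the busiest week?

6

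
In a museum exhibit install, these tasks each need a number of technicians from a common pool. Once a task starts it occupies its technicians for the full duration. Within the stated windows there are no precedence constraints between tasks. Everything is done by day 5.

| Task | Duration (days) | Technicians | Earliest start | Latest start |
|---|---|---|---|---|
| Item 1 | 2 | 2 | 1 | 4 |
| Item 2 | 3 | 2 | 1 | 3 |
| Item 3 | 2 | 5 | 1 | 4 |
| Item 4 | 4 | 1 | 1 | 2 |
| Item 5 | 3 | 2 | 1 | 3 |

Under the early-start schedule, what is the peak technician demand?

12

Early-start schedule: Item 1@1, Item 2@1, Item 3@1, Item 4@1, Item 5@1.
Load per day: day 1: 12, day 2: 12, day 3: 5, day 4: 1, day 5: 0.
Peak is 12.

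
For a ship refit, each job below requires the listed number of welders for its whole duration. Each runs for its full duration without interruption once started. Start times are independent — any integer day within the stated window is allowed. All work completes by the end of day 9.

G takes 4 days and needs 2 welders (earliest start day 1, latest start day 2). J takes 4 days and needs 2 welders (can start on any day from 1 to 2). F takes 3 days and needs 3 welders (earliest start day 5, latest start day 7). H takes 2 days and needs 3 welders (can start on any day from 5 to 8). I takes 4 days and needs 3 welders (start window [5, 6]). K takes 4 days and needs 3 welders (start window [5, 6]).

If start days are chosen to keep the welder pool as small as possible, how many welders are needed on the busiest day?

9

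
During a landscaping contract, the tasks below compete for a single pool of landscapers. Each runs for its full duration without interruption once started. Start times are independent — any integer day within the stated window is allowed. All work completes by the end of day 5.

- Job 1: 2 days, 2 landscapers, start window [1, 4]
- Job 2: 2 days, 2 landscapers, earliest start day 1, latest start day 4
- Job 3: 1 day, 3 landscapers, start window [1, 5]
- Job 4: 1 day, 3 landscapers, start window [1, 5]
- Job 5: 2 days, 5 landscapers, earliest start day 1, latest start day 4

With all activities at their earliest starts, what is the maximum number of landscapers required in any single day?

Early-start schedule: Job 1@1, Job 2@1, Job 3@1, Job 4@1, Job 5@1.
Load per day: day 1: 15, day 2: 9, day 3: 0, day 4: 0, day 5: 0.
Peak is 15.

15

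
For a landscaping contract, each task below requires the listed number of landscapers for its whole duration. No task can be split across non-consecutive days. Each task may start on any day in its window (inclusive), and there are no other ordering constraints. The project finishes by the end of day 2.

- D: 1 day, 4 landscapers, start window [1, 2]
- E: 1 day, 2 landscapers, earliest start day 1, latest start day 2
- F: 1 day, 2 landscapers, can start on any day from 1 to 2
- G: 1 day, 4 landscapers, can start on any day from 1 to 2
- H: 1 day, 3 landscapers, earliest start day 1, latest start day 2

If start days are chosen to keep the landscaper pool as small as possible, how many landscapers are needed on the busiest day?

8

Early-start (D@1, E@1, F@1, G@1, H@1) gives peak 15: d1:15  d2:0.
Shift G→2, H→2.
Schedule D@1, E@1, F@1, G@2, H@2: d1:8  d2:7 — peak 8.
Total landscaper-days = 15 over 2 days ⇒ peak ≥ ⌈15/2⌉ = 8, so 8 is optimal.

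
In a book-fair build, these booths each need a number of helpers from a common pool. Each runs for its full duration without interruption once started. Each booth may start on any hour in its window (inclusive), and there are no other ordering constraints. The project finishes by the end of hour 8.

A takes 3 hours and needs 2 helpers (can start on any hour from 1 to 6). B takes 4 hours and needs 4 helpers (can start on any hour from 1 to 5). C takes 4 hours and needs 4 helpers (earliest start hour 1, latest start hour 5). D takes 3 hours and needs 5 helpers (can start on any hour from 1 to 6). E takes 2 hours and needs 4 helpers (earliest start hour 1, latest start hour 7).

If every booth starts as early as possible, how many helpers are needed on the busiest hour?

19

Early-start schedule: A@1, B@1, C@1, D@1, E@1.
Load per hour: hour 1: 19, hour 2: 19, hour 3: 15, hour 4: 8, hour 5: 0, hour 6: 0, hour 7: 0, hour 8: 0.
Peak is 19.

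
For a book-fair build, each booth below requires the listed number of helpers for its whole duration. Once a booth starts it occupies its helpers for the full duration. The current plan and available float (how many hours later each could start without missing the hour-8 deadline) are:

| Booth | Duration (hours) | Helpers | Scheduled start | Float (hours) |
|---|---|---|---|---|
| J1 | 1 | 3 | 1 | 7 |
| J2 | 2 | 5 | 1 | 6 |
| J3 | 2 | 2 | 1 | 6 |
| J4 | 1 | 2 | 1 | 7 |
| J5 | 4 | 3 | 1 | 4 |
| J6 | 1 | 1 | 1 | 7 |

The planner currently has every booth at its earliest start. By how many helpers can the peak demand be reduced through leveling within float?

Early-start peak: h1:16  h2:10  h3:3  h4:3  h5:0  h6:0  h7:0  h8:0 ⇒ 16.
Leveled (J1@1, J2@2, J3@4, J4@1, J5@4, J6@6): h1:5  h2:5  h3:5  h4:5  h5:5  h6:4  h7:3  h8:0 ⇒ 5.
Reduction 16 − 5 = 11.

11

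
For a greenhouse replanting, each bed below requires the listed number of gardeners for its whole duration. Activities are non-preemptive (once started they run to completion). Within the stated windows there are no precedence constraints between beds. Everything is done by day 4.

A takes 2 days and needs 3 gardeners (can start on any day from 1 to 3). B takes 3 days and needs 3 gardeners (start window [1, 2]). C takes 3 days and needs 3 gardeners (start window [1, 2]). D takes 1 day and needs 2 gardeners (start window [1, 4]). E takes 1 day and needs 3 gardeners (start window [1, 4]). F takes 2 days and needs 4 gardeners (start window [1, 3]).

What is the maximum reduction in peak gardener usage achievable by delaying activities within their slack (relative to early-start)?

Early-start peak: d1:18  d2:13  d3:6  d4:0 ⇒ 18.
Leveled (A@1, B@1, C@1, D@4, E@4, F@3): d1:9  d2:9  d3:10  d4:9 ⇒ 10.
Reduction 18 − 10 = 8.

8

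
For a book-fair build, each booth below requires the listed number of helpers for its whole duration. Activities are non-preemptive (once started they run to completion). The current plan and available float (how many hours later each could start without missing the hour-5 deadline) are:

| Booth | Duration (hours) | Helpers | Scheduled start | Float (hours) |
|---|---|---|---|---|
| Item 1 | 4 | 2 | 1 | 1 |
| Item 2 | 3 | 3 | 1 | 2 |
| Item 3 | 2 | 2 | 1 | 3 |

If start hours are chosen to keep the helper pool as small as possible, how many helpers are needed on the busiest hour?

Early-start (Item 1@1, Item 2@1, Item 3@1) gives peak 7: h1:7  h2:7  h3:5  h4:2  h5:0.
Shift Item 3→4.
Schedule Item 1@1, Item 2@1, Item 3@4: h1:5  h2:5  h3:5  h4:4  h5:2 — peak 5.
Total helper-hours = 21 over 5 hours ⇒ peak ≥ ⌈21/5⌉ = 5, so 5 is optimal.

5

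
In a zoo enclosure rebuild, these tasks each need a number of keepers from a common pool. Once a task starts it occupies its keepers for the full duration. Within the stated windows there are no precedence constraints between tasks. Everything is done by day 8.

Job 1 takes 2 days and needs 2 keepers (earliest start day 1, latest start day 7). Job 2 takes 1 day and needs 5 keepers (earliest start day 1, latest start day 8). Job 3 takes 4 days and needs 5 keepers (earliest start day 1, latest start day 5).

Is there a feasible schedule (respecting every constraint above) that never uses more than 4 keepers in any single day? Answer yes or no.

no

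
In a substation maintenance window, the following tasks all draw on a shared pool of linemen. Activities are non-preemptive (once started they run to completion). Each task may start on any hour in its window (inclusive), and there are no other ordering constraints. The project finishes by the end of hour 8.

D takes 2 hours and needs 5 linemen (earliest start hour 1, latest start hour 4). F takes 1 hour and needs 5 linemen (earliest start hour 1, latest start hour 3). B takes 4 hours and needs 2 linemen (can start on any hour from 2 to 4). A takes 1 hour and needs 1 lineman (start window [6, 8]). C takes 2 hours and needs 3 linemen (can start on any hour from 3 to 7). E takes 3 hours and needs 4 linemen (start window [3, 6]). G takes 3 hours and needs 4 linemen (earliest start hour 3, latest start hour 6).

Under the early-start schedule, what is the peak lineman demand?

Early-start schedule: D@1, F@1, B@2, A@6, C@3, E@3, G@3.
Load per hour: hour 1: 10, hour 2: 7, hour 3: 13, hour 4: 13, hour 5: 10, hour 6: 1, hour 7: 0, hour 8: 0.
Peak is 13.

13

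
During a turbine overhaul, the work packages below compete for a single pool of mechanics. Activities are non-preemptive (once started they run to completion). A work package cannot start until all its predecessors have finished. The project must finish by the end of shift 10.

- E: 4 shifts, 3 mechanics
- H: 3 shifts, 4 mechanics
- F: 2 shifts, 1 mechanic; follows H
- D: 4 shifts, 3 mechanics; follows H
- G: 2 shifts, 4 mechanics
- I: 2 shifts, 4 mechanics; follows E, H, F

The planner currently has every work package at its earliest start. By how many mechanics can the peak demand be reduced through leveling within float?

4

Early-start peak: s1:11  s2:11  s3:7  s4:7  s5:4  s6:7  s7:7  s8:0  s9:0  s10:0 ⇒ 11.
Leveled (E@1, H@1, F@4, D@4, G@6, I@8): s1:7  s2:7  s3:7  s4:7  s5:4  s6:7  s7:7  s8:4  s9:4  s10:0 ⇒ 7.
Reduction 11 − 7 = 4.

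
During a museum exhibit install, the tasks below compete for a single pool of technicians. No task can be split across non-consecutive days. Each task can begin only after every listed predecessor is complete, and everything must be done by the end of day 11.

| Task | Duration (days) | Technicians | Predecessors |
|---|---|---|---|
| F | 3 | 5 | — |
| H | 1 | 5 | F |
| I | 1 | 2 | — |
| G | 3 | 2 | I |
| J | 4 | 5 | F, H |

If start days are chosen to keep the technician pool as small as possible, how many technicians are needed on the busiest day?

7

Schedule F@1, H@4, I@1, G@2, J@5: d1:7  d2:7  d3:7  d4:7  d5:5  d6:5  d7:5  d8:5  d9:0  d10:0  d11:0 — peak 7.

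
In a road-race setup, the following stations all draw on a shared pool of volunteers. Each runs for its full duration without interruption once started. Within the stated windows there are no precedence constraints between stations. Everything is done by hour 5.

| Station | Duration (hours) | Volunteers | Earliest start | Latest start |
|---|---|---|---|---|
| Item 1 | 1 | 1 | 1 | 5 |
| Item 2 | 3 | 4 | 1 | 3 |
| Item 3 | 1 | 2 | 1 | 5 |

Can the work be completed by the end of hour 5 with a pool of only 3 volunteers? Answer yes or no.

The minimum achievable peak is 4; 3 < 4, so no feasible schedule stays within the cap.

no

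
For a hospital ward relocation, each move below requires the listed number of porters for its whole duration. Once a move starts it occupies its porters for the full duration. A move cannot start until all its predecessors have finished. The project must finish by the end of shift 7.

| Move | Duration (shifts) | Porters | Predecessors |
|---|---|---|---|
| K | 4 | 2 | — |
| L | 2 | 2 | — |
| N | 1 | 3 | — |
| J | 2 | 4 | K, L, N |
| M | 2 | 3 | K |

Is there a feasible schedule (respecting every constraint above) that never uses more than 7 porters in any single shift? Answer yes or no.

Schedule K@1, L@1, N@1, J@5, M@5: s1:7  s2:4  s3:2  s4:2  s5:7  s6:7  s7:0 — peak 7 ≤ 7.

yes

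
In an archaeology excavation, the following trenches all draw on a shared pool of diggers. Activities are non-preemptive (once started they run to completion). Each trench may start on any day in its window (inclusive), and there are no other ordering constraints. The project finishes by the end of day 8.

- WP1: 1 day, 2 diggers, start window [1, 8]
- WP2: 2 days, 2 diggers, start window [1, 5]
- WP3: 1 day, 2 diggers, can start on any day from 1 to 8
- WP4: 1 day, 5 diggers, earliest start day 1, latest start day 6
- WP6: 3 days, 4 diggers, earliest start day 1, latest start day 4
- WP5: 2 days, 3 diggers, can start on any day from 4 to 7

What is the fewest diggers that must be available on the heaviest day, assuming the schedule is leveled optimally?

5

Early-start (WP1@1, WP2@1, WP3@1, WP4@1, WP6@1, WP5@4) gives peak 15: d1:15  d2:6  d3:4  d4:3  d5:3  d6:0  d7:0  d8:0.
Shift WP3→2, WP4→3, WP6→4, WP5→7.
Schedule WP1@1, WP2@1, WP3@2, WP4@3, WP6@4, WP5@7: d1:4  d2:4  d3:5  d4:4  d5:4  d6:4  d7:3  d8:3 — peak 5.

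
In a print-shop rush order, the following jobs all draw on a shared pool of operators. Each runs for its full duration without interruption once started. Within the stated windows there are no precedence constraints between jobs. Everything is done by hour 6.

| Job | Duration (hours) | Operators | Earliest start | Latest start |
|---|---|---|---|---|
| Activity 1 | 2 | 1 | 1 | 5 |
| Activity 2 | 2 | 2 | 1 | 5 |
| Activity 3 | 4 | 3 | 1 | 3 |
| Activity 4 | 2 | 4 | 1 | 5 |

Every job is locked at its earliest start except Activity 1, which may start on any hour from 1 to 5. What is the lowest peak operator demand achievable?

9

Activity 1@1: h1:10  h2:10  h3:3  h4:3  h5:0  h6:0 → peak 10
Activity 1@2: h1:9  h2:10  h3:4  h4:3  h5:0  h6:0 → peak 10
Activity 1@3: h1:9  h2:9  h3:4  h4:4  h5:0  h6:0 → peak 9
Activity 1@4: h1:9  h2:9  h3:3  h4:4  h5:1  h6:0 → peak 9
Activity 1@5: h1:9  h2:9  h3:3  h4:3  h5:1  h6:1 → peak 9
Best is Activity 1@3, peak 9.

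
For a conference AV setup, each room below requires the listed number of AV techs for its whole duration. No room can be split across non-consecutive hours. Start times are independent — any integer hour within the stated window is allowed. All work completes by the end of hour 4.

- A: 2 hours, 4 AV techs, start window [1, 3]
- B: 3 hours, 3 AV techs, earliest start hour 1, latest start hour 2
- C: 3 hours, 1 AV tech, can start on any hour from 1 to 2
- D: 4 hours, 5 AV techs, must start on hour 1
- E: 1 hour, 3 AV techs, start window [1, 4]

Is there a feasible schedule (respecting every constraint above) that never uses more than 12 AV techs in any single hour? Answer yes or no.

The minimum achievable peak is 13; 12 < 13, so no feasible schedule stays within the cap.

no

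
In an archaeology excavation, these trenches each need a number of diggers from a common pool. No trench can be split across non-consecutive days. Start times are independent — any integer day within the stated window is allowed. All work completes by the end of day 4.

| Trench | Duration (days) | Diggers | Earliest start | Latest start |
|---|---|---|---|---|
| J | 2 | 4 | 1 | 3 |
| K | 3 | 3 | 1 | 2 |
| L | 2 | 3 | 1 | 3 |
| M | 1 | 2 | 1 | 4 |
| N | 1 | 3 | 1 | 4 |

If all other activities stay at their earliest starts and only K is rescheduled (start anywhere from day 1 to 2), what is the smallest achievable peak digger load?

K@1: d1:15  d2:10  d3:3  d4:0 → peak 15
K@2: d1:12  d2:10  d3:3  d4:3 → peak 12
Best is K@2, peak 12.

12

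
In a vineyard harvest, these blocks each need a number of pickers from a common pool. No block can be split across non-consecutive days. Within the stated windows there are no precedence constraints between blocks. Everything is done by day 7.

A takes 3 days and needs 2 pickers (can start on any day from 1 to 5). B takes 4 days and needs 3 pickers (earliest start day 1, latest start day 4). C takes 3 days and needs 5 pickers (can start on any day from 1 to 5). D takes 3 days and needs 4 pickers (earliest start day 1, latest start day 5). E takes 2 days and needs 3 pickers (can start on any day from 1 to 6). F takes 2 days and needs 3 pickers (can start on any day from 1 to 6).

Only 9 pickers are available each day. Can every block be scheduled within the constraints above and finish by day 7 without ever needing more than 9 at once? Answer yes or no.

Schedule A@1, B@1, C@5, D@1, E@4, F@6: d1:9  d2:9  d3:9  d4:6  d5:8  d6:8  d7:8 — peak 9 ≤ 9.

yes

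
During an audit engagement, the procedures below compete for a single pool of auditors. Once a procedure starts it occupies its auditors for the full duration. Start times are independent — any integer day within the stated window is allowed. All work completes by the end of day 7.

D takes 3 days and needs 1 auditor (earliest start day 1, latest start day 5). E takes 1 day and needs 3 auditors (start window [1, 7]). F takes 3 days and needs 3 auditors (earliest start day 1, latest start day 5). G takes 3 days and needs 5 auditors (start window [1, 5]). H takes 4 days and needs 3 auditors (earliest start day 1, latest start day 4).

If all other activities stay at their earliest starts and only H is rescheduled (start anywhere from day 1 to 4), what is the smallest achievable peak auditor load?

12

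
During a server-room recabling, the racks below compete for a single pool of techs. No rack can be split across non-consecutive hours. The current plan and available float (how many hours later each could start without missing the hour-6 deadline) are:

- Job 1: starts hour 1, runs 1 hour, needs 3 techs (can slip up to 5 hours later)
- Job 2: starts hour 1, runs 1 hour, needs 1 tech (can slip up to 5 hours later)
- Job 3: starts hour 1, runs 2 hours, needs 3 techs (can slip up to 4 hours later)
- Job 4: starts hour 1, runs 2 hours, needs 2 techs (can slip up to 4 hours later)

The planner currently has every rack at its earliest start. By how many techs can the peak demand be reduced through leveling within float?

Early-start peak: h1:9  h2:5  h3:0  h4:0  h5:0  h6:0 ⇒ 9.
Leveled (Job 1@1, Job 2@2, Job 3@3, Job 4@5): h1:3  h2:1  h3:3  h4:3  h5:2  h6:2 ⇒ 3.
Reduction 9 − 3 = 6.

6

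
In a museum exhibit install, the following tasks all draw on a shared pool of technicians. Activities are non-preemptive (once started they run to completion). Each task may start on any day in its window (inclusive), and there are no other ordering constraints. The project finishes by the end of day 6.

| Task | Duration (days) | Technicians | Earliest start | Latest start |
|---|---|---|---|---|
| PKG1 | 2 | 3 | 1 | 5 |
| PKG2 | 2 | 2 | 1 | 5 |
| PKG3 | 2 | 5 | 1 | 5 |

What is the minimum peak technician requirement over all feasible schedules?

5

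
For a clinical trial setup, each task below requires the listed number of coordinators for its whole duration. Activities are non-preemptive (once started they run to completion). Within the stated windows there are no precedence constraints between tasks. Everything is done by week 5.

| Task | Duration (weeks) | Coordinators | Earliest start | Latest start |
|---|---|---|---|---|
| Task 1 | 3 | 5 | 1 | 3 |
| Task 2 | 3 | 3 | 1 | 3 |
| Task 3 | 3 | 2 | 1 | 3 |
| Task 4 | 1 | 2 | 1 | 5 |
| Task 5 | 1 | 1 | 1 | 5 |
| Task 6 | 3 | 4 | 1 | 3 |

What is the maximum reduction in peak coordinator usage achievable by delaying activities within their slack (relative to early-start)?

3

Early-start peak: w1:17  w2:14  w3:14  w4:0  w5:0 ⇒ 17.
Leveled (Task 1@1, Task 2@1, Task 3@1, Task 4@1, Task 5@1, Task 6@2): w1:13  w2:14  w3:14  w4:4  w5:0 ⇒ 14.
Reduction 17 − 14 = 3.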